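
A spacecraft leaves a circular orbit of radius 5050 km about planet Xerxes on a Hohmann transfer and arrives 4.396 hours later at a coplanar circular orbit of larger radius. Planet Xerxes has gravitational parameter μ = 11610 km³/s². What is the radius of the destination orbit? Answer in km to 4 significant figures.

Transfer time t = 4.396 hours = 15825.6 s, and t = π√(a_t³/μ).
So a_t = (μ t²/π²)^(1/3) = (11610 × (15825.6)² / π²)^(1/3) = 6654.0 km.
Since a_t = (r₁ + r₂)/2, r₂ = 2a_t − r₁ = 2×6654.0 − 5050 = 8258 km.

r₂ = 8258 km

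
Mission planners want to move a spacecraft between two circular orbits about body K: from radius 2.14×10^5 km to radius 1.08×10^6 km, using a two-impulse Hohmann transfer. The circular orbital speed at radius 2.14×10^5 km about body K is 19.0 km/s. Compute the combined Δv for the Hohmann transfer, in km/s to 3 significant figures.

From the circular-orbit relation v² = μ/r at r = 2.14×10^5 km: μ = v²r = (19.0)² × 2.14×10^5 = 7.72540×10^7 km³/s².
Semi-major axis of the transfer orbit: a_t = (2.140×10^5 + 1.080×10^6)/2 = 6.470×10^5 km.
At r₁ the circular-orbit speed is v₁ = √(μ/r₁) = 19.0000 km/s.
Transfer-orbit speed at r₁ (vis-viva): v_p = √[μ(2/r₁ − 1/a_t)] = 24.5478 km/s.
First burn Δv₁ = |v_p − v₁| = 5.5478 km/s.
Circular speed at r₂: v₂ = √(μ/r₂) = 8.4576 km/s.
Transfer-orbit speed at r₂: v_a = √[μ(2/r₂ − 1/a_t)] = 4.8641 km/s.
Second burn Δv₂ = |v₂ − v_a| = 3.5935 km/s.
Total Δv = Δv₁ + Δv₂ = 9.141 km/s.

Δv = 9.14 km/s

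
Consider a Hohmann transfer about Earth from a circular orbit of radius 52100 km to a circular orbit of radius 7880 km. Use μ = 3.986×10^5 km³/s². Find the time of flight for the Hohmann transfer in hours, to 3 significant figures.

The Hohmann ellipse has a_t = (r₁ + r₂)/2 = 29990 km.
Half the transfer-orbit period gives t = π√(a_t³/μ) = 25840 s.
Converting: 25840 s ÷ 3600 s/hour = 7.18 hours.

t = 7.18 hours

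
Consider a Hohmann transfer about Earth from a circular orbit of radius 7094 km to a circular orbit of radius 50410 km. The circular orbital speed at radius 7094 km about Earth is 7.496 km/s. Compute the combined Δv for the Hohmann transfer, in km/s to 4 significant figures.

From the circular-orbit relation v² = μ/r at r = 7094 km: μ = v²r = (7.496)² × 7094 = 3.98612×10^5 km³/s².
Transfer-ellipse semi-major axis a_t = (r₁ + r₂)/2 = (7094 + 50410)/2 = 28752 km.
Circular speed at r₁: v₁ = √(μ/r₁) = √(3.98612×10^5/7094) = 7.496 km/s.
On the transfer ellipse at r₁, v² = μ(2/r − 1/a) gives v_p = √[μ(2/r₁ − 1/a_t)] = 9.926 km/s.
First burn Δv₁ = |v_p − v₁| = 2.430 km/s.
At r₂, v₂ = √(μ/r₂) = 2.812 km/s.
Transfer-orbit speed at r₂: v_a = √[μ(2/r₂ − 1/a_t)] = 1.397 km/s.
Second burn Δv₂ = |v₂ − v_a| = 1.415 km/s.
Total Δv = Δv₁ + Δv₂ = 3.845 km/s.

Δv = 3.845 km/s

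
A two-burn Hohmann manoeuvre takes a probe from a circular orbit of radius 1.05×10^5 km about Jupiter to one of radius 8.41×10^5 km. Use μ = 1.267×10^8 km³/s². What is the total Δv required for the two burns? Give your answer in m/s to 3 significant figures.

Semi-major axis of the transfer orbit: a_t = (1.050×10^5 + 8.410×10^5)/2 = 4.730×10^5 km.
Circular speed at r₁: v₁ = √(μ/r₁) = √(1.267×10^8/1.050×10^5) = 34.74 km/s.
Transfer-orbit speed at r₁ (v² = μ(2/r − 1/a)): v_p = √[μ(2/r₁ − 1/a_t)] = 46.32 km/s.
First burn Δv₁ = |v_p − v₁| = 11.58 km/s.
Circular speed at r₂: v₂ = √(μ/r₂) = 12.274 km/s.
Transfer-orbit speed at r₂: v_a = √[μ(2/r₂ − 1/a_t)] = 5.7830 km/s.
Second burn Δv₂ = |v₂ − v_a| = 6.491 km/s.
Total Δv = Δv₁ + Δv₂ = 18.07 km/s.

Δv = 18100 m/s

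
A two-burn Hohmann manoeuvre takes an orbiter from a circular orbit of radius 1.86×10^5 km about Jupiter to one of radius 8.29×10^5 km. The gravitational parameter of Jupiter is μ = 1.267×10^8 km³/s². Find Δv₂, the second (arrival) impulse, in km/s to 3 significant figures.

Transfer-ellipse semi-major axis a_t = (r₁ + r₂)/2 = (1.860×10^5 + 8.290×10^5)/2 = 5.075×10^5 km.
On the circular orbit at r = 8.290×10^5 km, v_c = √(μ/r) = 12.3626 km/s.
Transfer-orbit speed at the same r (vis-viva, a = a_t): v_t = √[μ(2/r − 1/a_t)] = 7.48427 km/s.
Δv₂ = |v_t − v_c| = |7.48427 − 12.3626| = 4.878 km/s.

Δv₂ = 4.88 km/s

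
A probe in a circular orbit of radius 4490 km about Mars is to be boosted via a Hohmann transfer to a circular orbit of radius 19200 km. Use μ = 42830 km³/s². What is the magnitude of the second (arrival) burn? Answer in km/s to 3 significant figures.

Δv₂ = 0.574 km/s

Semi-major axis of the transfer orbit: a_t = (4490 + 19200)/2 = 11845 km.
On the circular orbit at r = 19200 km, v_c = √(μ/r) = 1.4936 km/s.
Transfer-orbit speed at the same r (vis-viva, a = a_t): v_t = √[μ(2/r − 1/a_t)] = 0.91956 km/s.
Δv₂ = |v_t − v_c| = |0.91956 − 1.4936| = 0.5740 km/s.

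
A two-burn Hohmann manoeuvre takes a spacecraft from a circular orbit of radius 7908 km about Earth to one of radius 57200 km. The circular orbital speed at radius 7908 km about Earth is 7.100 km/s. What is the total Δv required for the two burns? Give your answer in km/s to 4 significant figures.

Δv = 3.650 km/s

From the circular-orbit relation v² = μ/r at r = 7908 km: μ = v²r = (7.100)² × 7908 = 3.98642×10^5 km³/s².
The Hohmann ellipse has a_t = (r₁ + r₂)/2 = 32554 km.
At r₁ the circular-orbit speed is v₁ = √(μ/r₁) = 7.100 km/s.
On the transfer ellipse at r₁, vis-viva equation gives v_p = √[μ(2/r₁ − 1/a_t)] = 9.411 km/s.
First burn Δv₁ = |v_p − v₁| = 2.311 km/s.
At r₂, v₂ = √(μ/r₂) = 2.640 km/s.
Transfer-orbit speed at r₂: v_a = √[μ(2/r₂ − 1/a_t)] = 1.301 km/s.
Second burn Δv₂ = |v₂ − v_a| = 1.339 km/s.
Total Δv = Δv₁ + Δv₂ = 3.650 km/s.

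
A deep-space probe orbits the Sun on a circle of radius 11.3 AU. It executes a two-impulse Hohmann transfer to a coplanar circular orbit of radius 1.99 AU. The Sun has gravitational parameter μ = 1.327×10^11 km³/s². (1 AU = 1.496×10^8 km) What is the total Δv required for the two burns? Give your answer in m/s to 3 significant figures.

Δv = 10400 m/s

In km: r₁ = 11.3 × 1.496×10^8 = 1.69048×10^9 km; r₂ = 1.99 × 1.496×10^8 = 2.97704×10^8 km.
Transfer-ellipse semi-major axis a_t = (r₁ + r₂)/2 = (1.69048×10^9 + 2.97704×10^8)/2 = 9.94092×10^8 km.
At r₁ the circular-orbit speed is v₁ = √(μ/r₁) = 8.860 km/s.
Transfer-orbit speed at r₁ (v² = μ(2/r − 1/a)): v_a = √[μ(2/r₁ − 1/a_t)] = 4.849 km/s.
First burn Δv₁ = |v_a − v₁| = 4.011 km/s.
At r₂, v₂ = √(μ/r₂) = 21.113 km/s.
Transfer-orbit speed at r₂: v_p = √[μ(2/r₂ − 1/a_t)] = 27.532 km/s.
Second burn Δv₂ = |v₂ − v_p| = 6.419 km/s.
Δv = Δv₁ + Δv₂ = 4.011 + 6.419 = 10.43 km/s.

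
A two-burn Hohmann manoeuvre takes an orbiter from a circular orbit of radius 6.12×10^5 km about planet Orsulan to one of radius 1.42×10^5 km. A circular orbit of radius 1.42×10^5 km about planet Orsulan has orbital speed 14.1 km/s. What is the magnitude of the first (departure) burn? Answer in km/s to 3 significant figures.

Δv₁ = 2.62 km/s

From the circular-orbit relation v² = μ/r at r = 1.42×10^5 km: μ = v²r = (14.1)² × 1.42×10^5 = 2.82310×10^7 km³/s².
Semi-major axis of the transfer orbit: a_t = (6.120×10^5 + 1.420×10^5)/2 = 3.770×10^5 km.
Circular speed at r = 6.120×10^5 km: v_c = √(μ/r) = 6.792 km/s.
Transfer-orbit speed at the same r (vis-viva, a = a_t): v_t = √[μ(2/r − 1/a_t)] = 4.168 km/s.
Δv₁ = |v_t − v_c| = |4.168 − 6.792| = 2.624 km/s.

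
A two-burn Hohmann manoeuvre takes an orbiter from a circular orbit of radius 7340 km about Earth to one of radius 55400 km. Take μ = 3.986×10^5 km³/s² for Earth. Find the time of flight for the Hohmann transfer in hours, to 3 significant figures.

t = 7.68 hours

Transfer-ellipse semi-major axis a_t = (r₁ + r₂)/2 = (7340 + 55400)/2 = 31370 km.
By Kepler's third law the transfer-orbit period is T = 2π√(a_t³/μ), so t = T/2 = 27650 s.
Converting: 27650 s ÷ 3600 s/hour = 7.68 hours.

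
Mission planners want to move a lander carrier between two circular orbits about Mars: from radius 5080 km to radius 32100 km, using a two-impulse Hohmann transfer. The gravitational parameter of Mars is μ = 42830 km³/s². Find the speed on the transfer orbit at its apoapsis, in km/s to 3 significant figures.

v = 0.604 km/s

Semi-major axis of the transfer orbit: a_t = (5080 + 32100)/2 = 18590 km.
The apoapsis of the transfer ellipse is at r = 32100 km.
From the vis-viva equation, v = √[μ(2/r − 1/a_t)] = 0.6038 km/s.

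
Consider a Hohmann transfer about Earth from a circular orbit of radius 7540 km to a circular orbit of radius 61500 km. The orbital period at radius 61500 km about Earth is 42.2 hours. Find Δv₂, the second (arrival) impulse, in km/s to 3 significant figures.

Δv₂ = 1.35 km/s

From Kepler's third law T² = 4π²r³/μ at r = 61500 km, T = 42.2 hours = 42.2 × 3600 s = 1.5192×10^5 s: μ = 4π²r³/T² = 3.97883×10^5 km³/s².
Semi-major axis of the transfer orbit: a_t = (7540 + 61500)/2 = 34520 km.
On the circular orbit at r = 61500 km, v_c = √(μ/r) = 2.544 km/s.
Vis-viva on the transfer ellipse at r = 61500 km gives v_t = √[μ(2/r − 1/a_t)] = 1.189 km/s.
Δv₂ = |v_t − v_c| = |1.189 − 2.544| = 1.355 km/s.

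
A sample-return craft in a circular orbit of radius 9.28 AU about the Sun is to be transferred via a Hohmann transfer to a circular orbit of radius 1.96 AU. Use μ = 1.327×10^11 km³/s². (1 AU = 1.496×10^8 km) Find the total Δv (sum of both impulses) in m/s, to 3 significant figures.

In km: r₁ = 9.28 × 1.496×10^8 = 1.388288×10^9 km; r₂ = 1.96 × 1.496×10^8 = 2.93216×10^8 km.
Semi-major axis of the transfer orbit: a_t = (1.388288×10^9 + 2.93216×10^8)/2 = 8.40752×10^8 km.
Circular speed at r₁: v₁ = √(μ/r₁) = √(1.327×10^11/1.388288×10^9) = 9.777 km/s.
Transfer-orbit speed at r₁ (vis-viva equation): v_a = √[μ(2/r₁ − 1/a_t)] = 5.774 km/s.
First burn Δv₁ = |v_a − v₁| = 4.003 km/s.
Circular speed at r₂: v₂ = √(μ/r₂) = 21.274 km/s.
Transfer-orbit speed at r₂: v_p = √[μ(2/r₂ − 1/a_t)] = 27.337 km/s.
Second burn Δv₂ = |v₂ − v_p| = 6.063 km/s.
Total Δv = Δv₁ + Δv₂ = 10.07 km/s.

Δv = 10100 m/s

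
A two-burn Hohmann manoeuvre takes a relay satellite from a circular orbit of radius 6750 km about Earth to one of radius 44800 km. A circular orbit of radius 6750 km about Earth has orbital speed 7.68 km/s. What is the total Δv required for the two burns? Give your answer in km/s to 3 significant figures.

From the circular-orbit relation v² = μ/r at r = 6750 km: μ = v²r = (7.68)² × 6750 = 3.98131×10^5 km³/s².
Transfer-ellipse semi-major axis a_t = (r₁ + r₂)/2 = (6750 + 44800)/2 = 25775 km.
Circular speed at r₁: v₁ = √(μ/r₁) = √(3.98131×10^5/6750) = 7.6800 km/s.
On the transfer ellipse at r₁, v² = μ(2/r − 1/a) gives v_p = √[μ(2/r₁ − 1/a_t)] = 10.125 km/s.
First burn Δv₁ = |v_p − v₁| = 2.445 km/s.
At r₂, v₂ = √(μ/r₂) = 2.98108 km/s.
Transfer-orbit speed at r₂: v_a = √[μ(2/r₂ − 1/a_t)] = 1.52555 km/s.
Second burn Δv₂ = |v₂ − v_a| = 1.456 km/s.
Total Δv = Δv₁ + Δv₂ = 3.901 km/s.

Δv = 3.90 km/s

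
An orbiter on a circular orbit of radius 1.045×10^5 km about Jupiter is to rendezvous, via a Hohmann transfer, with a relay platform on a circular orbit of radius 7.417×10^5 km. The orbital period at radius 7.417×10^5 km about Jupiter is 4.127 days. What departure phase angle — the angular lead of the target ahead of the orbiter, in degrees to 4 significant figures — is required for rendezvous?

From Kepler's third law T² = 4π²r³/μ at r = 7.417×10^5 km, T = 4.127 days = 4.127 × 86400 s = 3.565728×10^5 s: μ = 4π²r³/T² = 1.26692×10^8 km³/s².
The Hohmann ellipse has a_t = (r₁ + r₂)/2 = 4.231×10^5 km.
Transfer time t = π√(a_t³/μ) = 76814 s.
The target's mean motion on its circular orbit is ω₂ = √(μ/r₂³) = 1.7621×10^-5 rad/s.
Angle swept by the target during transfer: ω₂·t = 1.35354 rad = 77.552°.
The orbiter traverses 180° on the transfer ellipse, so the target must lead by 180° − 77.552° = 102.4°.

φ = 102.4°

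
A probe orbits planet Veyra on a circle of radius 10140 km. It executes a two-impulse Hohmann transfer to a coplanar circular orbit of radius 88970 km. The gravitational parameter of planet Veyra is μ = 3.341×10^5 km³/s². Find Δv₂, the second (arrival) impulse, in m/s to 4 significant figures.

Semi-major axis of the transfer orbit: a_t = (10140 + 88970)/2 = 49555 km.
Circular speed at r = 88970 km: v_c = √(μ/r) = 1.938 km/s.
Vis-viva on the transfer ellipse at r = 88970 km gives v_t = √[μ(2/r − 1/a_t)] = 0.8766 km/s.
Δv₂ = |v_t − v_c| = |0.8766 − 1.938| = 1.061 km/s.

Δv₂ = 1061 m/s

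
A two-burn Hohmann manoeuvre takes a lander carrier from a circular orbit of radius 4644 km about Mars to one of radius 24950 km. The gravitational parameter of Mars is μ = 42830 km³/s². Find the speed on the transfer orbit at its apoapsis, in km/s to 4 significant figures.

v = 0.7340 km/s

Semi-major axis of the transfer orbit: a_t = (4644 + 24950)/2 = 14797 km.
At apoapsis, r = 24950 km.
Vis-viva: v = √[μ(2/r − 1/a_t)] = √[42830 × (2/24950 − 1/14797)] = 0.7340 km/s.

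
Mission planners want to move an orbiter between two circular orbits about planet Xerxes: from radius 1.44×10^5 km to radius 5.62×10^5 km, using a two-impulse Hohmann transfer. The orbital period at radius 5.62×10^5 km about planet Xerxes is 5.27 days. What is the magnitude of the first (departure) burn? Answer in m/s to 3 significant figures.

Δv₁ = 4010 m/s

From Kepler's third law T² = 4π²r³/μ at r = 5.62×10^5 km, T = 5.27 days = 5.27 × 86400 s = 4.55328×10^5 s: μ = 4π²r³/T² = 3.38003×10^7 km³/s².
Transfer-ellipse semi-major axis a_t = (r₁ + r₂)/2 = (1.440×10^5 + 5.620×10^5)/2 = 3.530×10^5 km.
On the circular orbit at r = 1.440×10^5 km, v_c = √(μ/r) = 15.32070 km/s.
Transfer-orbit speed at the same r (vis-viva, a = a_t): v_t = √[μ(2/r − 1/a_t)] = 19.33123 km/s.
Δv₁ = |v_t − v_c| = |19.33123 − 15.32070| = 4.011 km/s.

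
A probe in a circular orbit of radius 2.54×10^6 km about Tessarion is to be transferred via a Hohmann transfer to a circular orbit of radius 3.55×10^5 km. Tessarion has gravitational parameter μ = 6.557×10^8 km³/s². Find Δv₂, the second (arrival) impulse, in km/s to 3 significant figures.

Δv₂ = 14.0 km/s

The Hohmann ellipse has a_t = (r₁ + r₂)/2 = 1.4475×10^6 km.
Circular speed at r = 3.550×10^5 km: v_c = √(μ/r) = 42.98 km/s.
Transfer-orbit speed at the same r (vis-viva, a = a_t): v_t = √[μ(2/r − 1/a_t)] = 56.93 km/s.
Δv₂ = |v_t − v_c| = |56.93 − 42.98| = 13.95 km/s.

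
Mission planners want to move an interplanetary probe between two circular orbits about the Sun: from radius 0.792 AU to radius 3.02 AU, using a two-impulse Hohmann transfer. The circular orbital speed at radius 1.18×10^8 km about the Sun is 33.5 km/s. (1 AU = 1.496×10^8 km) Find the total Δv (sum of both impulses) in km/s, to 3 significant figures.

Δv = 14.7 km/s

From the circular-orbit relation v² = μ/r at r = 1.18×10^8 km: μ = v²r = (33.5)² × 1.18×10^8 = 1.32426×10^11 km³/s².
In km: r₁ = 0.792 × 1.496×10^8 = 1.184832×10^8 km; r₂ = 3.02 × 1.496×10^8 = 4.51792×10^8 km.
Semi-major axis of the transfer orbit: a_t = (1.184832×10^8 + 4.51792×10^8)/2 = 2.851376×10^8 km.
Circular speed at r₁: v₁ = √(μ/r₁) = √(1.32426×10^11/1.184832×10^8) = 33.4316 km/s.
Transfer-orbit speed at r₁ (vis-viva): v_p = √[μ(2/r₁ − 1/a_t)] = 42.0823 km/s.
First burn Δv₁ = |v_p − v₁| = 8.6507 km/s.
Circular speed at r₂: v₂ = √(μ/r₂) = 17.120504 km/s.
Transfer-orbit speed at r₂: v_a = √[μ(2/r₂ − 1/a_t)] = 11.036152 km/s.
Second burn Δv₂ = |v₂ − v_a| = 6.0844 km/s.
Δv = Δv₁ + Δv₂ = 8.6507 + 6.0844 = 14.74 km/s.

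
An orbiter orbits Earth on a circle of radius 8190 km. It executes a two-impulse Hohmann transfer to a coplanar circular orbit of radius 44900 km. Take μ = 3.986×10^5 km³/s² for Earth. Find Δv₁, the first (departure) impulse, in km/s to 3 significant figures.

Transfer-ellipse semi-major axis a_t = (r₁ + r₂)/2 = (8190 + 44900)/2 = 26545 km.
Circular speed at r = 8190 km: v_c = √(μ/r) = 6.976 km/s.
Vis-viva on the transfer ellipse at r = 8190 km gives v_t = √[μ(2/r − 1/a_t)] = 9.073 km/s.
Δv₁ = |v_t − v_c| = |9.073 − 6.976| = 2.097 km/s.

Δv₁ = 2.10 km/s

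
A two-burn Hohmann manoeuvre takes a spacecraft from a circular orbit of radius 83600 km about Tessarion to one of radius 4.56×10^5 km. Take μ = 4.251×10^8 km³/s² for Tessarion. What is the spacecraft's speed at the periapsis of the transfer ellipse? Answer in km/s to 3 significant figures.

v = 92.7 km/s

Transfer-ellipse semi-major axis a_t = (r₁ + r₂)/2 = (83600 + 4.560×10^5)/2 = 2.698×10^5 km.
At periapsis, r = 83600 km.
Vis-viva: v = √[μ(2/r − 1/a_t)] = √[4.251×10^8 × (2/83600 − 1/2.698×10^5)] = 92.71 km/s.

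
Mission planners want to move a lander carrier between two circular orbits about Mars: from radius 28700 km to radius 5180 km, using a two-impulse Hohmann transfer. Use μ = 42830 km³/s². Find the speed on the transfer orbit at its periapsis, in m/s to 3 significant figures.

v = 3740 m/s

The Hohmann ellipse has a_t = (r₁ + r₂)/2 = 16940 km.
The periapsis of the transfer ellipse is at r = 5180 km.
Vis-viva: v = √[μ(2/r − 1/a_t)] = √[42830 × (2/5180 − 1/16940)] = 3.743 km/s.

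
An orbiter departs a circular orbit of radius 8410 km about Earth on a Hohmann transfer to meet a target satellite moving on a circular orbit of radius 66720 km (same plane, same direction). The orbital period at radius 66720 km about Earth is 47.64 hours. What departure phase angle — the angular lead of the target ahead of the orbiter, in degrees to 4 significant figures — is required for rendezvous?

φ = 104.0°

From Kepler's third law T² = 4π²r³/μ at r = 66720 km, T = 47.64 hours = 47.64 × 3600 s = 1.71504×10^5 s: μ = 4π²r³/T² = 3.98639×10^5 km³/s².
Semi-major axis of the transfer orbit: a_t = (8410 + 66720)/2 = 37565 km.
The half-period of the transfer ellipse is t = π√(a_t³/μ) = 36227 s.
The target's mean motion on its circular orbit is ω₂ = √(μ/r₂³) = 3.6636×10^-5 rad/s.
Angle swept by the target during transfer: ω₂·t = 1.3272 rad = 76.04°.
Arrival is 180° from departure on the ellipse, so φ = 180° − 76.04° = 104.0°.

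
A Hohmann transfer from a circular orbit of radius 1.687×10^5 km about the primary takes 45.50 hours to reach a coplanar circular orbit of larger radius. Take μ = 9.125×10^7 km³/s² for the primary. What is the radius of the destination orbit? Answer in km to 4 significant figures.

r₂ = 1.088×10^6 km

Transfer time t = 45.50 hours = 1.638×10^5 s, and t = π√(a_t³/μ).
So a_t = (μ t²/π²)^(1/3) = (9.125×10^7 × (1.638×10^5)² / π²)^(1/3) = 6.2833×10^5 km.
Since a_t = (r₁ + r₂)/2, r₂ = 2a_t − r₁ = 2×6.2833×10^5 − 1.687×10^5 = 1.08796×10^6 km.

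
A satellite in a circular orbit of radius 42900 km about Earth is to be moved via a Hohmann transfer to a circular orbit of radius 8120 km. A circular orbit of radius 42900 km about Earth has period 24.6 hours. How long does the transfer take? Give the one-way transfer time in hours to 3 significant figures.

From Kepler's third law T² = 4π²r³/μ at r = 42900 km, T = 24.6 hours = 24.6 × 3600 s = 88560 s: μ = 4π²r³/T² = 3.97426×10^5 km³/s².
The Hohmann ellipse has a_t = (r₁ + r₂)/2 = 25510 km.
Half the transfer-orbit period gives t = π√(a_t³/μ) = 20300 s.
Converting: 20300 s ÷ 3600 s/hour = 5.64 hours.

t = 5.64 hours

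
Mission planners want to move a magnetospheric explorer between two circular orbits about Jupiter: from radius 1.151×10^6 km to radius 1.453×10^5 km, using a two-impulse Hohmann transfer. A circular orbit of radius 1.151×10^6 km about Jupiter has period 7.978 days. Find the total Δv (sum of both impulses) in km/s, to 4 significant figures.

Δv = 15.35 km/s

From Kepler's third law T² = 4π²r³/μ at r = 1.151×10^6 km, T = 7.978 days = 7.978 × 86400 s = 6.892992×10^5 s: μ = 4π²r³/T² = 1.26698×10^8 km³/s².
Transfer-ellipse semi-major axis a_t = (r₁ + r₂)/2 = (1.151×10^6 + 1.453×10^5)/2 = 6.4815×10^5 km.
At r₁ the circular-orbit speed is v₁ = √(μ/r₁) = 10.49174 km/s.
On the transfer ellipse at r₁, vis-viva gives v_a = √[μ(2/r₁ − 1/a_t)] = 4.967552 km/s.
First burn Δv₁ = |v_a − v₁| = 5.5242 km/s.
Circular speed at r₂: v₂ = √(μ/r₂) = 29.52924 km/s.
Transfer-orbit speed at r₂: v_p = √[μ(2/r₂ − 1/a_t)] = 39.35067 km/s.
Second burn Δv₂ = |v₂ − v_p| = 9.8214 km/s.
Total Δv = Δv₁ + Δv₂ = 15.35 km/s.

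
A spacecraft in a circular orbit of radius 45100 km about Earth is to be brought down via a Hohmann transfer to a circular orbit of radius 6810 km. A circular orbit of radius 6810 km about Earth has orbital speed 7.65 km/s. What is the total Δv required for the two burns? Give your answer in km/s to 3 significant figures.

From the circular-orbit relation v² = μ/r at r = 6810 km: μ = v²r = (7.65)² × 6810 = 3.98538×10^5 km³/s².
Transfer-ellipse semi-major axis a_t = (r₁ + r₂)/2 = (45100 + 6810)/2 = 25955 km.
Circular speed at r₁: v₁ = √(μ/r₁) = √(3.98538×10^5/45100) = 2.973 km/s.
Transfer-orbit speed at r₁ (v² = μ(2/r − 1/a)): v_a = √[μ(2/r₁ − 1/a_t)] = 1.523 km/s.
First burn Δv₁ = |v_a − v₁| = 1.450 km/s.
At r₂, v₂ = √(μ/r₂) = 7.6500 km/s.
Transfer-orbit speed at r₂: v_p = √[μ(2/r₂ − 1/a_t)] = 10.084 km/s.
Second burn Δv₂ = |v₂ − v_p| = 2.434 km/s.
Total Δv = Δv₁ + Δv₂ = 3.884 km/s.

Δv = 3.88 km/s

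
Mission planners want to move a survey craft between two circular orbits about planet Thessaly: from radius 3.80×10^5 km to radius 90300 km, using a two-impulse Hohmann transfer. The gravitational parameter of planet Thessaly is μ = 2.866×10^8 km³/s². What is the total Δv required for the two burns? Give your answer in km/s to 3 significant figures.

The Hohmann ellipse has a_t = (r₁ + r₂)/2 = 2.3515×10^5 km.
At r₁ the circular-orbit speed is v₁ = √(μ/r₁) = 27.46 km/s.
On the transfer ellipse at r₁, vis-viva equation gives v_a = √[μ(2/r₁ − 1/a_t)] = 17.02 km/s.
First burn Δv₁ = |v_a − v₁| = 10.44 km/s.
At r₂, v₂ = √(μ/r₂) = 56.34 km/s.
Transfer-orbit speed at r₂: v_p = √[μ(2/r₂ − 1/a_t)] = 71.62 km/s.
Second burn Δv₂ = |v₂ − v_p| = 15.28 km/s.
Total Δv = Δv₁ + Δv₂ = 25.72 km/s.

Δv = 25.7 km/s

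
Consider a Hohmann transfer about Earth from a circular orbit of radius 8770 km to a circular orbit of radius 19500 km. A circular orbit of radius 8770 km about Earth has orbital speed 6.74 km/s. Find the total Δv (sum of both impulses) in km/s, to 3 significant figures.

From the circular-orbit relation v² = μ/r at r = 8770 km: μ = v²r = (6.74)² × 8770 = 3.98400×10^5 km³/s².
Semi-major axis of the transfer orbit: a_t = (8770 + 19500)/2 = 14135 km.
At r₁ the circular-orbit speed is v₁ = √(μ/r₁) = 6.740 km/s.
On the transfer ellipse at r₁, vis-viva gives v_p = √[μ(2/r₁ − 1/a_t)] = 7.916 km/s.
First burn Δv₁ = |v_p − v₁| = 1.176 km/s.
Circular speed at r₂: v₂ = √(μ/r₂) = 4.52004 km/s.
Transfer-orbit speed at r₂: v_a = √[μ(2/r₂ − 1/a_t)] = 3.56036 km/s.
Second burn Δv₂ = |v₂ − v_a| = 0.9597 km/s.
Total Δv = Δv₁ + Δv₂ = 2.136 km/s.

Δv = 2.14 km/s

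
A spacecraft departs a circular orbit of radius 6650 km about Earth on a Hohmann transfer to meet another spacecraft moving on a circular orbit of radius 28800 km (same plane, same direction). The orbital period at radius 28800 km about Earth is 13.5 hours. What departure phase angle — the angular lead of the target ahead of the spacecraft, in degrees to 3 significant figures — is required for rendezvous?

φ = 93.1°

From Kepler's third law T² = 4π²r³/μ at r = 28800 km, T = 13.5 hours = 13.5 × 3600 s = 48600 s: μ = 4π²r³/T² = 3.99268×10^5 km³/s².
Semi-major axis of the transfer orbit: a_t = (6650 + 28800)/2 = 17725 km.
Transfer time t = π√(a_t³/μ) = 11733 s.
Target angular speed ω₂ = √(μ/r₂³) = 1.2928×10^-4 rad/s.
Angle swept by the target during transfer: ω₂·t = 1.5168 rad = 86.91°.
The spacecraft traverses 180° on the transfer ellipse, so the target must lead by 180° − 86.91° = 93.1°.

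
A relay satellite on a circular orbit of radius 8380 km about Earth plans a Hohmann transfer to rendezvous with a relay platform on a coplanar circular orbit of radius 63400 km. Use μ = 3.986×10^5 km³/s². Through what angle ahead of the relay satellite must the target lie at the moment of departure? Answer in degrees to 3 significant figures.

φ = 103°

Transfer-ellipse semi-major axis a_t = (r₁ + r₂)/2 = (8380 + 63400)/2 = 35890 km.
The half-period of the transfer ellipse is t = π√(a_t³/μ) = 33833 s.
The target's mean motion on its circular orbit is ω₂ = √(μ/r₂³) = 3.9549×10^-5 rad/s.
Angle swept by the target during transfer: ω₂·t = 1.3381 rad = 76.67°.
Arrival is 180° from departure on the ellipse, so φ = 180° − 76.67° = 103°.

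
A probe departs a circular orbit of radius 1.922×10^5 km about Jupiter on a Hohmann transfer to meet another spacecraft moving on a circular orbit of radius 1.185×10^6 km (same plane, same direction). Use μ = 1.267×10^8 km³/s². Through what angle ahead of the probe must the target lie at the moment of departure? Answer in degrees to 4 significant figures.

Transfer-ellipse semi-major axis a_t = (r₁ + r₂)/2 = (1.922×10^5 + 1.185×10^6)/2 = 6.886×10^5 km.
The half-period of the transfer ellipse is t = π√(a_t³/μ) = 1.5948×10^5 s.
The target's mean motion on its circular orbit is ω₂ = √(μ/r₂³) = 8.7259×10^-6 rad/s.
Angle swept by the target during transfer: ω₂·t = 1.3916 rad = 79.73°.
The probe traverses 180° on the transfer ellipse, so the target must lead by 180° − 79.73° = 100.3°.

φ = 100.3°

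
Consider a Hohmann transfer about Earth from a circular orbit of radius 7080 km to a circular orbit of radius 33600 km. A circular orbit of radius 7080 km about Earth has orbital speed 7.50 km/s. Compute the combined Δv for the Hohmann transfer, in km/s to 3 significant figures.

Δv = 3.55 km/s

From the circular-orbit relation v² = μ/r at r = 7080 km: μ = v²r = (7.50)² × 7080 = 3.98250×10^5 km³/s².
The Hohmann ellipse has a_t = (r₁ + r₂)/2 = 20340 km.
Circular speed at r₁: v₁ = √(μ/r₁) = √(3.98250×10^5/7080) = 7.5000 km/s.
On the transfer ellipse at r₁, vis-viva equation gives v_p = √[μ(2/r₁ − 1/a_t)] = 9.6395 km/s.
First burn Δv₁ = |v_p − v₁| = 2.1395 km/s.
Circular speed at r₂: v₂ = √(μ/r₂) = 3.4428 km/s.
Transfer-orbit speed at r₂: v_a = √[μ(2/r₂ − 1/a_t)] = 2.0312 km/s.
Second burn Δv₂ = |v₂ − v_a| = 1.4116 km/s.
Total Δv = Δv₁ + Δv₂ = 3.551 km/s.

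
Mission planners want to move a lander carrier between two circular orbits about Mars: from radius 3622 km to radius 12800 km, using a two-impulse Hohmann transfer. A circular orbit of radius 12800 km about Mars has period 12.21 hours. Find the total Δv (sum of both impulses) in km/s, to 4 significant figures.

From Kepler's third law T² = 4π²r³/μ at r = 12800 km, T = 12.21 hours = 12.21 × 3600 s = 43956 s: μ = 4π²r³/T² = 42850.2 km³/s².
The Hohmann ellipse has a_t = (r₁ + r₂)/2 = 8211 km.
Circular speed at r₁: v₁ = √(μ/r₁) = √(42850.2/3622) = 3.4396 km/s.
On the transfer ellipse at r₁, vis-viva equation gives v_p = √[μ(2/r₁ − 1/a_t)] = 4.2945 km/s.
First burn Δv₁ = |v_p − v₁| = 0.8549 km/s.
Circular speed at r₂: v₂ = √(μ/r₂) = 1.8297 km/s.
Transfer-orbit speed at r₂: v_a = √[μ(2/r₂ − 1/a_t)] = 1.2152 km/s.
Second burn Δv₂ = |v₂ − v_a| = 0.6145 km/s.
Δv = Δv₁ + Δv₂ = 0.8549 + 0.6145 = 1.469 km/s.

Δv = 1.469 km/s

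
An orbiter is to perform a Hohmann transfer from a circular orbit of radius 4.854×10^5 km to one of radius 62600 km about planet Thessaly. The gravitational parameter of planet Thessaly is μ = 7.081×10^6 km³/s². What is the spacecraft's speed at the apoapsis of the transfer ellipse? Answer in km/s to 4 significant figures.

v = 1.826 km/s

Transfer-ellipse semi-major axis a_t = (r₁ + r₂)/2 = (4.854×10^5 + 62600)/2 = 2.740×10^5 km.
The apoapsis of the transfer ellipse is at r = 4.854×10^5 km.
Vis-viva: v = √[μ(2/r − 1/a_t)] = √[7.081×10^6 × (2/4.854×10^5 − 1/2.740×10^5)] = 1.826 km/s.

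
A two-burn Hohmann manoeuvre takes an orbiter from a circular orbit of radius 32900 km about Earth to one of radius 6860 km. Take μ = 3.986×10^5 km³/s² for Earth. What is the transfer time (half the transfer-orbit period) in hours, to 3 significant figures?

t = 3.87 hours

Semi-major axis of the transfer orbit: a_t = (32900 + 6860)/2 = 19880 km.
Transfer time t = π√(a_t³/μ) = π√((19880)³ / 3.986×10^5) = 13948 s.
Converting: 13948 s ÷ 3600 s/hour = 3.87 hours.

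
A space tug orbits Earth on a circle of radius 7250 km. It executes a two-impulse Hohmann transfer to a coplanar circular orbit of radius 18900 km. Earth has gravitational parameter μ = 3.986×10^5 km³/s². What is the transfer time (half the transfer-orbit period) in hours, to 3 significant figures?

t = 2.07 hours

The Hohmann ellipse has a_t = (r₁ + r₂)/2 = 13075 km.
By Kepler's third law the transfer-orbit period is T = 2π√(a_t³/μ), so t = T/2 = 7440 s.
Converting: 7440 s ÷ 3600 s/hour = 2.07 hours.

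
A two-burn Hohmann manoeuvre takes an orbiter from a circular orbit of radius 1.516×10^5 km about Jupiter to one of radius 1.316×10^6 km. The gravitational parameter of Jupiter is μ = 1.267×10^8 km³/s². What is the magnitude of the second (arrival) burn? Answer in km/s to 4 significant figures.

The Hohmann ellipse has a_t = (r₁ + r₂)/2 = 7.338×10^5 km.
On the circular orbit at r = 1.316×10^6 km, v_c = √(μ/r) = 9.812 km/s.
Vis-viva on the transfer ellipse at r = 1.316×10^6 km gives v_t = √[μ(2/r − 1/a_t)] = 4.460 km/s.
Δv₂ = |v_t − v_c| = |4.460 − 9.812| = 5.352 km/s.

Δv₂ = 5.352 km/s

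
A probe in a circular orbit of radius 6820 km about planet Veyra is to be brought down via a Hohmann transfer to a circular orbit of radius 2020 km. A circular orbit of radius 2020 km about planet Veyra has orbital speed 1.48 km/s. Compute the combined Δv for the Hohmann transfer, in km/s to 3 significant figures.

From the circular-orbit relation v² = μ/r at r = 2020 km: μ = v²r = (1.48)² × 2020 = 4424.61 km³/s².
Transfer-ellipse semi-major axis a_t = (r₁ + r₂)/2 = (6820 + 2020)/2 = 4420 km.
Circular speed at r₁: v₁ = √(μ/r₁) = √(4424.61/6820) = 0.80546 km/s.
On the transfer ellipse at r₁, v² = μ(2/r − 1/a) gives v_a = √[μ(2/r₁ − 1/a_t)] = 0.54451 km/s.
First burn Δv₁ = |v_a − v₁| = 0.26095 km/s.
At r₂, v₂ = √(μ/r₂) = 1.48000 km/s.
Transfer-orbit speed at r₂: v_p = √[μ(2/r₂ − 1/a_t)] = 1.83841 km/s.
Second burn Δv₂ = |v₂ − v_p| = 0.35841 km/s.
Total Δv = Δv₁ + Δv₂ = 0.6194 km/s.

Δv = 0.619 km/s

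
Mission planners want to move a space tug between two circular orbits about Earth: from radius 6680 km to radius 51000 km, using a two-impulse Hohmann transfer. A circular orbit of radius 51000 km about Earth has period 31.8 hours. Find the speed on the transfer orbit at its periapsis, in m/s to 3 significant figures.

From Kepler's third law T² = 4π²r³/μ at r = 51000 km, T = 31.8 hours = 31.8 × 3600 s = 1.1448×10^5 s: μ = 4π²r³/T² = 3.99587×10^5 km³/s².
Semi-major axis of the transfer orbit: a_t = (6680 + 51000)/2 = 28840 km.
At periapsis, r = 6680 km.
Applying v² = μ(2/r − 1/a_t): v = 10.29 km/s.

v = 10300 m/s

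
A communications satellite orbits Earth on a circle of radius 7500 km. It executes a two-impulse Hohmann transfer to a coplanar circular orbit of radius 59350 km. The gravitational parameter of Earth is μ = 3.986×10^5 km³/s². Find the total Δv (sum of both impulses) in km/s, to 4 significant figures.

Δv = 3.788 km/s

The Hohmann ellipse has a_t = (r₁ + r₂)/2 = 33425 km.
Circular speed at r₁: v₁ = √(μ/r₁) = √(3.986×10^5/7500) = 7.290 km/s.
On the transfer ellipse at r₁, v² = μ(2/r − 1/a) gives v_p = √[μ(2/r₁ − 1/a_t)] = 9.714 km/s.
First burn Δv₁ = |v_p − v₁| = 2.424 km/s.
At r₂, v₂ = √(μ/r₂) = 2.592 km/s.
Transfer-orbit speed at r₂: v_a = √[μ(2/r₂ − 1/a_t)] = 1.228 km/s.
Second burn Δv₂ = |v₂ − v_a| = 1.364 km/s.
Δv = Δv₁ + Δv₂ = 2.424 + 1.364 = 3.788 km/s.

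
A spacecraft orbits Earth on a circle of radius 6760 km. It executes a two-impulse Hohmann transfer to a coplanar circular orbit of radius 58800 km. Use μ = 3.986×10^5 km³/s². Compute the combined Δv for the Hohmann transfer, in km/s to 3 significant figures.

Δv = 4.03 km/s

Semi-major axis of the transfer orbit: a_t = (6760 + 58800)/2 = 32780 km.
At r₁ the circular-orbit speed is v₁ = √(μ/r₁) = 7.67883 km/s.
Transfer-orbit speed at r₁ (vis-viva equation): v_p = √[μ(2/r₁ − 1/a_t)] = 10.2844 km/s.
First burn Δv₁ = |v_p − v₁| = 2.606 km/s.
At r₂, v₂ = √(μ/r₂) = 2.6036 km/s.
Transfer-orbit speed at r₂: v_a = √[μ(2/r₂ − 1/a_t)] = 1.1824 km/s.
Second burn Δv₂ = |v₂ − v_a| = 1.421 km/s.
Total Δv = Δv₁ + Δv₂ = 4.027 km/s.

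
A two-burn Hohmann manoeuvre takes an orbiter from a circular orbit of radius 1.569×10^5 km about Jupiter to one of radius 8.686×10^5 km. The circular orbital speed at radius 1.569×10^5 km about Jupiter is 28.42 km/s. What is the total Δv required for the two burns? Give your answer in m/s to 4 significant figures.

From the circular-orbit relation v² = μ/r at r = 1.569×10^5 km: μ = v²r = (28.42)² × 1.569×10^5 = 1.26728×10^8 km³/s².
Transfer-ellipse semi-major axis a_t = (r₁ + r₂)/2 = (1.569×10^5 + 8.686×10^5)/2 = 5.1275×10^5 km.
Circular speed at r₁: v₁ = √(μ/r₁) = √(1.26728×10^8/1.569×10^5) = 28.42 km/s.
Transfer-orbit speed at r₁ (v² = μ(2/r − 1/a)): v_p = √[μ(2/r₁ − 1/a_t)] = 36.99 km/s.
First burn Δv₁ = |v_p − v₁| = 8.570 km/s.
At r₂, v₂ = √(μ/r₂) = 12.079 km/s.
Transfer-orbit speed at r₂: v_a = √[μ(2/r₂ − 1/a_t)] = 6.6817 km/s.
Second burn Δv₂ = |v₂ − v_a| = 5.397 km/s.
Total Δv = Δv₁ + Δv₂ = 13.97 km/s.

Δv = 13970 m/s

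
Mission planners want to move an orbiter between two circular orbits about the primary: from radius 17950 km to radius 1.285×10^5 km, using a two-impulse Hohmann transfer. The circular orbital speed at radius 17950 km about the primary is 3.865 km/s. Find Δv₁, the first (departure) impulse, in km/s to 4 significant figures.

From the circular-orbit relation v² = μ/r at r = 17950 km: μ = v²r = (3.865)² × 17950 = 2.68141×10^5 km³/s².
Transfer-ellipse semi-major axis a_t = (r₁ + r₂)/2 = (17950 + 1.285×10^5)/2 = 73225 km.
Circular speed at r = 17950 km: v_c = √(μ/r) = 3.865 km/s.
Transfer-orbit speed at the same r (vis-viva, a = a_t): v_t = √[μ(2/r − 1/a_t)] = 5.120 km/s.
Δv₁ = |v_t − v_c| = |5.120 − 3.865| = 1.255 km/s.

Δv₁ = 1.255 km/s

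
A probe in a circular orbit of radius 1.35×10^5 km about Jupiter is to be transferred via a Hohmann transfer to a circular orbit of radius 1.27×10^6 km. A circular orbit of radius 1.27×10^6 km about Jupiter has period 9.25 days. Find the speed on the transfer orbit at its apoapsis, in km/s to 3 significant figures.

From Kepler's third law T² = 4π²r³/μ at r = 1.27×10^6 km, T = 9.25 days = 9.25 × 86400 s = 7.992×10^5 s: μ = 4π²r³/T² = 1.26608×10^8 km³/s².
Semi-major axis of the transfer orbit: a_t = (1.350×10^5 + 1.270×10^6)/2 = 7.025×10^5 km.
The apoapsis of the transfer ellipse is at r = 1.270×10^6 km.
Applying v² = μ(2/r − 1/a_t): v = 4.377 km/s.

v = 4.38 km/s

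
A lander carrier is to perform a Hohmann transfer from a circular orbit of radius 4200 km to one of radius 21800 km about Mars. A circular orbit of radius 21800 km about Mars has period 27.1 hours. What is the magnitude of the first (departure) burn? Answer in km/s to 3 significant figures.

From Kepler's third law T² = 4π²r³/μ at r = 21800 km, T = 27.1 hours = 27.1 × 3600 s = 97560 s: μ = 4π²r³/T² = 42972.0 km³/s².
Transfer-ellipse semi-major axis a_t = (r₁ + r₂)/2 = (4200 + 21800)/2 = 13000 km.
On the circular orbit at r = 4200 km, v_c = √(μ/r) = 3.19866 km/s.
Transfer-orbit speed at the same r (vis-viva, a = a_t): v_t = √[μ(2/r − 1/a_t)] = 4.14214 km/s.
Δv₁ = |v_t − v_c| = |4.14214 − 3.19866| = 0.9435 km/s.

Δv₁ = 0.943 km/s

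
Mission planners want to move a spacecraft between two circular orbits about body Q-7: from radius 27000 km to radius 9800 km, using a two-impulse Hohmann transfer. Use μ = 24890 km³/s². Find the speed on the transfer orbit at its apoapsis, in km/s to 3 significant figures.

v = 0.701 km/s

The Hohmann ellipse has a_t = (r₁ + r₂)/2 = 18400 km.
The apoapsis of the transfer ellipse is at r = 27000 km.
Applying v² = μ(2/r − 1/a_t): v = 0.7007 km/s.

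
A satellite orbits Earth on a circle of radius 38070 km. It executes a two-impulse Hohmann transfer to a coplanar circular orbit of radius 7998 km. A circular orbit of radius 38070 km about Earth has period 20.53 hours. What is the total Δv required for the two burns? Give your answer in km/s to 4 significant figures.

Δv = 3.346 km/s

From Kepler's third law T² = 4π²r³/μ at r = 38070 km, T = 20.53 hours = 20.53 × 3600 s = 73908 s: μ = 4π²r³/T² = 3.98773×10^5 km³/s².
Semi-major axis of the transfer orbit: a_t = (38070 + 7998)/2 = 23034 km.
At r₁ the circular-orbit speed is v₁ = √(μ/r₁) = 3.236 km/s.
On the transfer ellipse at r₁, v² = μ(2/r − 1/a) gives v_a = √[μ(2/r₁ − 1/a_t)] = 1.907 km/s.
First burn Δv₁ = |v_a − v₁| = 1.329 km/s.
Circular speed at r₂: v₂ = √(μ/r₂) = 7.061 km/s.
Transfer-orbit speed at r₂: v_p = √[μ(2/r₂ − 1/a_t)] = 9.078 km/s.
Second burn Δv₂ = |v₂ − v_p| = 2.017 km/s.
Total Δv = Δv₁ + Δv₂ = 3.346 km/s.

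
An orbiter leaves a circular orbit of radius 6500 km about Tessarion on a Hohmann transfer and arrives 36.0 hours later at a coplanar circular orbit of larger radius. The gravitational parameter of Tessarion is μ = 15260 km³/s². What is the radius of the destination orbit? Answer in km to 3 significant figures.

r₂ = 52700 km

Transfer time t = 36.0 hours = 1.296×10^5 s, and t = π√(a_t³/μ).
So a_t = (μ t²/π²)^(1/3) = (15260 × (1.296×10^5)² / π²)^(1/3) = 29613 km.
Since a_t = (r₁ + r₂)/2, r₂ = 2a_t − r₁ = 2×29613 − 6500 = 52726 km.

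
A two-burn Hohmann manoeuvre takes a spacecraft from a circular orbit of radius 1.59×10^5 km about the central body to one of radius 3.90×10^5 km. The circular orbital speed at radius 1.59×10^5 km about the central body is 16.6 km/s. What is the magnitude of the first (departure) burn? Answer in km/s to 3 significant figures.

From the circular-orbit relation v² = μ/r at r = 1.59×10^5 km: μ = v²r = (16.6)² × 1.59×10^5 = 4.38140×10^7 km³/s².
Transfer-ellipse semi-major axis a_t = (r₁ + r₂)/2 = (1.590×10^5 + 3.900×10^5)/2 = 2.745×10^5 km.
On the circular orbit at r = 1.590×10^5 km, v_c = √(μ/r) = 16.600 km/s.
Vis-viva on the transfer ellipse at r = 1.590×10^5 km gives v_t = √[μ(2/r − 1/a_t)] = 19.787 km/s.
Δv₁ = |v_t − v_c| = |19.787 − 16.600| = 3.187 km/s.

Δv₁ = 3.19 km/s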